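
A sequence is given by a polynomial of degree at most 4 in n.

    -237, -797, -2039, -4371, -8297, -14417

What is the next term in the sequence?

-23427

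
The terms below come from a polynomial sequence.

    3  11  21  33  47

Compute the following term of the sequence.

8 , 10 , 12 , 14
2 , 2 , 2
The second differences are constant (2).
14 + 2 = 16;  47 + 16 = 63

63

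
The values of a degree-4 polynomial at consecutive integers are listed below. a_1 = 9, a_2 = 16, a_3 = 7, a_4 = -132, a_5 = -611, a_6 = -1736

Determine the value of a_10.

-22176

D1: 7, -9, -139, -479, -1125
D2: -16, -130, -340, -646
D3: -114, -210, -306
D4: -96, -96
The fourth differences are constant (-96).
-306 − 96 = -402;  -646 − 402 = -1048;  -1125 − 1048 = -2173;  -1736 − 2173 = -3909
-402 − 96 = -498;  -1048 − 498 = -1546;  -2173 − 1546 = -3719;  -3909 − 3719 = -7628
-498 − 96 = -594;  -1546 − 594 = -2140;  -3719 − 2140 = -5859;  -7628 − 5859 = -13487
-594 − 96 = -690;  -2140 − 690 = -2830;  -5859 − 2830 = -8689;  -13487 − 8689 = -22176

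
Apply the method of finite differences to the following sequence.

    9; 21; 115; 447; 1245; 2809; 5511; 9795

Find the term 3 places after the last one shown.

37659

Δ: 12  94  332  798  1564  2702  4284
Δ²: 82  238  466  766  1138  1582
Δ³: 156  228  300  372  444
Δ⁴: 72  72  72  72
The fourth differences are constant (72).
444 + 72 = 516;  1582 + 516 = 2098;  4284 + 2098 = 6382;  9795 + 6382 = 16177
516 + 72 = 588;  2098 + 588 = 2686;  6382 + 2686 = 9068;  16177 + 9068 = 25245
588 + 72 = 660;  2686 + 660 = 3346;  9068 + 3346 = 12414;  25245 + 12414 = 37659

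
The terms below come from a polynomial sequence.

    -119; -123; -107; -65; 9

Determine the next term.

Δ: -4  16  42  74
Δ²: 20  26  32
Δ³: 6  6
Third differences constant at 6.
32 + 6 = 38;  74 + 38 = 112;  9 + 112 = 121

121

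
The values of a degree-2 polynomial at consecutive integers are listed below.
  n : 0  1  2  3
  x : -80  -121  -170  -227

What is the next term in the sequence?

-292

-41, -49, -57
-8, -8
Second differences constant at -8.
-57 − 8 = -65;  -227 − 65 = -292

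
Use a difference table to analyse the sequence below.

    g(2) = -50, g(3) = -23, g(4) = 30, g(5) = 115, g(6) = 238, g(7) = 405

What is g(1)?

Δ: 27  53  85  123  167
Δ²: 26  32  38  44
Δ³: 6  6  6
The third differences are constant at 6.
Work back: 26 − 6 = 20;  27 − 20 = 7;  -50 − 7 = -57

-57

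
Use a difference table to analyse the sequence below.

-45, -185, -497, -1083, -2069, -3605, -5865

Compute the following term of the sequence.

-9047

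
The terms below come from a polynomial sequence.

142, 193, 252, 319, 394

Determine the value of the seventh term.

568

51, 59, 67, 75
8, 8, 8
The second differences are constant (8).
75 + 8 = 83;  394 + 83 = 477
83 + 8 = 91;  477 + 91 = 568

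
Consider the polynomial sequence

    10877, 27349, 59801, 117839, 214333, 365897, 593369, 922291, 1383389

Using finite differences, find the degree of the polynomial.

5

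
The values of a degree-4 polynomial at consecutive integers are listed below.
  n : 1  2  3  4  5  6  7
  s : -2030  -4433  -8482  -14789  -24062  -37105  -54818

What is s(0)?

Δ: -2403, -4049, -6307, -9273, -13043, -17713
Δ²: -1646, -2258, -2966, -3770, -4670
Δ³: -612, -708, -804, -900
Δ⁴: -96, -96, -96
The fourth differences are constant at -96.
Work back: -612 + 96 = -516;  -1646 + 516 = -1130;  -2403 + 1130 = -1273;  -2030 + 1273 = -757

-757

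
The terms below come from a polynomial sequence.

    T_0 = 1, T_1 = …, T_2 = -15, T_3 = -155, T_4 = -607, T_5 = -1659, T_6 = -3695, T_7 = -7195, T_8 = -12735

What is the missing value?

Using the last 7 terms:
-140  -452  -1052  -2036  -3500  -5540
-312  -600  -984  -1464  -2040
-288  -384  -480  -576
-96  -96  -96
Constant fourth difference = -96.
Extend backward: -288 + 96 = -192;  -312 + 192 = -120;  -140 + 120 = -20;  -15 + 20 = 5

5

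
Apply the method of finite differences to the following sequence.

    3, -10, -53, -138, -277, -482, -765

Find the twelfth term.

-3770

Δ: -13 , -43 , -85 , -139 , -205 , -283
Δ²: -30 , -42 , -54 , -66 , -78
Δ³: -12 , -12 , -12 , -12
Constant third difference = -12, so extend:
-78 − 12 = -90;  -283 − 90 = -373;  -765 − 373 = -1138
-90 − 12 = -102;  -373 − 102 = -475;  -1138 − 475 = -1613
-102 − 12 = -114;  -475 − 114 = -589;  -1613 − 589 = -2202
-114 − 12 = -126;  -589 − 126 = -715;  -2202 − 715 = -2917
-126 − 12 = -138;  -715 − 138 = -853;  -2917 − 853 = -3770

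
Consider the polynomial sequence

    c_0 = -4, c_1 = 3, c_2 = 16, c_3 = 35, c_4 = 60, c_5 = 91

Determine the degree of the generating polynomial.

D1: 7, 13, 19, 25, 31
D2: 6, 6, 6, 6
The second differences are constant, so the polynomial has degree 2.

2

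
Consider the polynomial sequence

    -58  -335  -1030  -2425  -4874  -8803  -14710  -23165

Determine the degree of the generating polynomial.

4

D1: -277, -695, -1395, -2449, -3929, -5907, -8455
D2: -418, -700, -1054, -1480, -1978, -2548
D3: -282, -354, -426, -498, -570
D4: -72, -72, -72, -72
The fourth differences are constant, so the polynomial has degree 4.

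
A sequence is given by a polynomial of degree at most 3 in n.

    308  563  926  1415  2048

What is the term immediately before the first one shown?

First differences: 255, 363, 489, 633
Second differences: 108, 126, 144
Third differences: 18, 18
The third differences are constant at 18.
Work back: 108 − 18 = 90;  255 − 90 = 165;  308 − 165 = 143

143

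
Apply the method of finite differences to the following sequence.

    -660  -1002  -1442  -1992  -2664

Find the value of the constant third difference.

-12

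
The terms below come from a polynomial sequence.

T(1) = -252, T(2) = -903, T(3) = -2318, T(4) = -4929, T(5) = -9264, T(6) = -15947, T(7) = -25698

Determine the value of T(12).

-152393

Δ: -651 , -1415 , -2611 , -4335 , -6683 , -9751
Δ²: -764 , -1196 , -1724 , -2348 , -3068
Δ³: -432 , -528 , -624 , -720
Δ⁴: -96 , -96 , -96
Constant fourth difference = -96, so extend:
-720 − 96 = -816;  -3068 − 816 = -3884;  -9751 − 3884 = -13635;  -25698 − 13635 = -39333
-816 − 96 = -912;  -3884 − 912 = -4796;  -13635 − 4796 = -18431;  -39333 − 18431 = -57764
-912 − 96 = -1008;  -4796 − 1008 = -5804;  -18431 − 5804 = -24235;  -57764 − 24235 = -81999
-1008 − 96 = -1104;  -5804 − 1104 = -6908;  -24235 − 6908 = -31143;  -81999 − 31143 = -113142
-1104 − 96 = -1200;  -6908 − 1200 = -8108;  -31143 − 8108 = -39251;  -113142 − 39251 = -152393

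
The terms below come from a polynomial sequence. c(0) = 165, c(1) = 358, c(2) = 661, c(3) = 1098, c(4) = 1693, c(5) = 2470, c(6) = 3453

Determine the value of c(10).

9925

Δ: 193, 303, 437, 595, 777, 983
Δ²: 110, 134, 158, 182, 206
Δ³: 24, 24, 24, 24
The third differences are constant (24).
206 + 24 = 230;  983 + 230 = 1213;  3453 + 1213 = 4666
230 + 24 = 254;  1213 + 254 = 1467;  4666 + 1467 = 6133
254 + 24 = 278;  1467 + 278 = 1745;  6133 + 1745 = 7878
278 + 24 = 302;  1745 + 302 = 2047;  7878 + 2047 = 9925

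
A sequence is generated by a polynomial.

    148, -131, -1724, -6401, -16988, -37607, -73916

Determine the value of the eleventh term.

-556412

Δ: -279, -1593, -4677, -10587, -20619, -36309
Δ²: -1314, -3084, -5910, -10032, -15690
Δ³: -1770, -2826, -4122, -5658
Δ⁴: -1056, -1296, -1536
Δ⁵: -240, -240
Constant fifth difference = -240, so extend:
-1536 − 240 = -1776;  -5658 − 1776 = -7434;  -15690 − 7434 = -23124;  -36309 − 23124 = -59433;  -73916 − 59433 = -133349
-1776 − 240 = -2016;  -7434 − 2016 = -9450;  -23124 − 9450 = -32574;  -59433 − 32574 = -92007;  -133349 − 92007 = -225356
-2016 − 240 = -2256;  -9450 − 2256 = -11706;  -32574 − 11706 = -44280;  -92007 − 44280 = -136287;  -225356 − 136287 = -361643
-2256 − 240 = -2496;  -11706 − 2496 = -14202;  -44280 − 14202 = -58482;  -136287 − 58482 = -194769;  -361643 − 194769 = -556412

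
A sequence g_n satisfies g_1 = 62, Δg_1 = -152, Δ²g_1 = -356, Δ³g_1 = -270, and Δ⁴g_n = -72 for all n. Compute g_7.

-12670

Build the table forward from the leading diagonal:
D4: -72, -72, -72, -72, -72, -72, -72
D3: -270, -342, -414, -486, -558, -630, -702
D2: -356, -626, -968, -1382, -1868, -2426, -3056
D1: -152, -508, -1134, -2102, -3484, -5352, -7778
g: 62, -90, -598, -1732, -3834, -7318, -12670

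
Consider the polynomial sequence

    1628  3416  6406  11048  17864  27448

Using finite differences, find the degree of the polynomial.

First differences: 1788, 2990, 4642, 6816, 9584
Second differences: 1202, 1652, 2174, 2768
Third differences: 450, 522, 594
Fourth differences: 72, 72
The fourth differences are constant, so the polynomial has degree 4.

4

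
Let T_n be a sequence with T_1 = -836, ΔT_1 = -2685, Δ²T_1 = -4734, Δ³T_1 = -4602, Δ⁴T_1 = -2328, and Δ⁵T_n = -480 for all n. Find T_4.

Build the table forward from the leading diagonal:
D5: -480  -480  -480  -480
D4: -2328  -2808  -3288  -3768
D3: -4602  -6930  -9738  -13026
D2: -4734  -9336  -16266  -26004
D1: -2685  -7419  -16755  -33021
T: -836  -3521  -10940  -27695

-27695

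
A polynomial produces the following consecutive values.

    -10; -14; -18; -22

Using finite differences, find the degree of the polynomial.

1

Δ: -4, -4, -4
The first differences are constant, so the polynomial has degree 1.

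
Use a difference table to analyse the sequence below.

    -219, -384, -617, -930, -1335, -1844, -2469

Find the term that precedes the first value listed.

Δ: -165  -233  -313  -405  -509  -625
Δ²: -68  -80  -92  -104  -116
Δ³: -12  -12  -12  -12
The third differences are constant at -12.
Work back: -68 + 12 = -56;  -165 + 56 = -109;  -219 + 109 = -110

-110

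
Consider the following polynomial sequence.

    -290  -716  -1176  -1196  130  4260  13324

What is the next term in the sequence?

30244

First differences: -426  -460  -20  1326  4130  9064
Second differences: -34  440  1346  2804  4934
Third differences: 474  906  1458  2130
Fourth differences: 432  552  672
Fifth differences: 120  120
Constant fifth difference = 120, so extend:
672 + 120 = 792;  2130 + 792 = 2922;  4934 + 2922 = 7856;  9064 + 7856 = 16920;  13324 + 16920 = 30244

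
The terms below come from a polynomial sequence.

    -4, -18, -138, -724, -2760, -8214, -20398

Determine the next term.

-44328

First differences: -14, -120, -586, -2036, -5454, -12184
Second differences: -106, -466, -1450, -3418, -6730
Third differences: -360, -984, -1968, -3312
Fourth differences: -624, -984, -1344
Fifth differences: -360, -360
Fifth differences constant at -360.
-1344 − 360 = -1704;  -3312 − 1704 = -5016;  -6730 − 5016 = -11746;  -12184 − 11746 = -23930;  -20398 − 23930 = -44328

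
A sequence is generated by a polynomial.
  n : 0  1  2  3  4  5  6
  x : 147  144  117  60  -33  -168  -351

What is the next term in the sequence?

Δ: -3 , -27 , -57 , -93 , -135 , -183
Δ²: -24 , -30 , -36 , -42 , -48
Δ³: -6 , -6 , -6 , -6
Third differences constant at -6.
-48 − 6 = -54;  -183 − 54 = -237;  -351 − 237 = -588

-588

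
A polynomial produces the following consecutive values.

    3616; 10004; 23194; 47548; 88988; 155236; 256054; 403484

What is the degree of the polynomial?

5

D1: 6388, 13190, 24354, 41440, 66248, 100818, 147430
D2: 6802, 11164, 17086, 24808, 34570, 46612
D3: 4362, 5922, 7722, 9762, 12042
D4: 1560, 1800, 2040, 2280
D5: 240, 240, 240
The fifth differences are constant, so the polynomial has degree 5.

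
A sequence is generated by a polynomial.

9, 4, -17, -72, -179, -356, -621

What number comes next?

-5, -21, -55, -107, -177, -265
-16, -34, -52, -70, -88
-18, -18, -18, -18
Third differences constant at -18.
-88 − 18 = -106;  -265 − 106 = -371;  -621 − 371 = -992

-992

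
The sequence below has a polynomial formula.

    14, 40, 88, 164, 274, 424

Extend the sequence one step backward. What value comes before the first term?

First differences: 26, 48, 76, 110, 150
Second differences: 22, 28, 34, 40
Third differences: 6, 6, 6
The third differences are constant at 6.
Work back: 22 − 6 = 16;  26 − 16 = 10;  14 − 10 = 4

4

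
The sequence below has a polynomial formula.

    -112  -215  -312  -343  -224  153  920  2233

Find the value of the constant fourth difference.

24

D1: -103, -97, -31, 119, 377, 767, 1313
D2: 6, 66, 150, 258, 390, 546
D3: 60, 84, 108, 132, 156
D4: 24, 24, 24, 24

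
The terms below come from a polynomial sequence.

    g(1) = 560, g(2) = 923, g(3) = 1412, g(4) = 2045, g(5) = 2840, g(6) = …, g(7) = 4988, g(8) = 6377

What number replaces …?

Using the first 5 terms:
D1: 363  489  633  795
D2: 126  144  162
D3: 18  18
Constant third difference = 18.
Extend forward: 162 + 18 = 180;  795 + 180 = 975;  2840 + 975 = 3815

3815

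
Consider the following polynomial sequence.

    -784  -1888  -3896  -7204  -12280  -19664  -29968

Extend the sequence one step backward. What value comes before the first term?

-260

Δ: -1104  -2008  -3308  -5076  -7384  -10304
Δ²: -904  -1300  -1768  -2308  -2920
Δ³: -396  -468  -540  -612
Δ⁴: -72  -72  -72
The fourth differences are constant at -72.
Work back: -396 + 72 = -324;  -904 + 324 = -580;  -1104 + 580 = -524;  -784 + 524 = -260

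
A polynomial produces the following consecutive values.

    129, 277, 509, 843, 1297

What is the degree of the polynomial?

3

Δ: 148, 232, 334, 454
Δ²: 84, 102, 120
Δ³: 18, 18
The third differences are constant, so the polynomial has degree 3.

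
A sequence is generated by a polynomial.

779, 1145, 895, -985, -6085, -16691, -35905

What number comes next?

-67765

First differences: 366, -250, -1880, -5100, -10606, -19214
Second differences: -616, -1630, -3220, -5506, -8608
Third differences: -1014, -1590, -2286, -3102
Fourth differences: -576, -696, -816
Fifth differences: -120, -120
The fifth differences are constant (-120).
-816 − 120 = -936;  -3102 − 936 = -4038;  -8608 − 4038 = -12646;  -19214 − 12646 = -31860;  -35905 − 31860 = -67765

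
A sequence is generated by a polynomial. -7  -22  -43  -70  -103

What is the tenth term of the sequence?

-358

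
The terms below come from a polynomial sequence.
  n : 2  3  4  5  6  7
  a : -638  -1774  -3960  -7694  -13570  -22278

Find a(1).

Δ: -1136  -2186  -3734  -5876  -8708
Δ²: -1050  -1548  -2142  -2832
Δ³: -498  -594  -690
Δ⁴: -96  -96
The fourth differences are constant at -96.
Work back: -498 + 96 = -402;  -1050 + 402 = -648;  -1136 + 648 = -488;  -638 + 488 = -150

-150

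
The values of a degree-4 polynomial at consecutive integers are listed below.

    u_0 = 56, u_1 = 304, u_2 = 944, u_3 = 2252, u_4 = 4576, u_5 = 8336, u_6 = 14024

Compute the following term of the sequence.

22204

First differences: 248, 640, 1308, 2324, 3760, 5688
Second differences: 392, 668, 1016, 1436, 1928
Third differences: 276, 348, 420, 492
Fourth differences: 72, 72, 72
Constant fourth difference = 72, so extend:
492 + 72 = 564;  1928 + 564 = 2492;  5688 + 2492 = 8180;  14024 + 8180 = 22204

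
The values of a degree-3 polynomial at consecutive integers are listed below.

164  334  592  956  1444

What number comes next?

D1: 170, 258, 364, 488
D2: 88, 106, 124
D3: 18, 18
Third differences constant at 18.
124 + 18 = 142;  488 + 142 = 630;  1444 + 630 = 2074

2074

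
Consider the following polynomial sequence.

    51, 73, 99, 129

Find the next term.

Δ: 22 , 26 , 30
Δ²: 4 , 4
The second differences are constant (4).
30 + 4 = 34;  129 + 34 = 163

163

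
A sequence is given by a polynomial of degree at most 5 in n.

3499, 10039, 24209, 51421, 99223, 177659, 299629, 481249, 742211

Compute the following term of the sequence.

1106143

D1: 6540 , 14170 , 27212 , 47802 , 78436 , 121970 , 181620 , 260962
D2: 7630 , 13042 , 20590 , 30634 , 43534 , 59650 , 79342
D3: 5412 , 7548 , 10044 , 12900 , 16116 , 19692
D4: 2136 , 2496 , 2856 , 3216 , 3576
D5: 360 , 360 , 360 , 360
Fifth differences constant at 360.
3576 + 360 = 3936;  19692 + 3936 = 23628;  79342 + 23628 = 102970;  260962 + 102970 = 363932;  742211 + 363932 = 1106143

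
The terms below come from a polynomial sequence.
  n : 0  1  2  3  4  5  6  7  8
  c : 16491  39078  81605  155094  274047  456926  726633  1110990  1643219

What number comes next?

2362422

22587  42527  73489  118953  182879  269707  384357  532229
19940  30962  45464  63926  86828  114650  147872
11022  14502  18462  22902  27822  33222
3480  3960  4440  4920  5400
480  480  480  480
Constant fifth difference = 480, so extend:
5400 + 480 = 5880;  33222 + 5880 = 39102;  147872 + 39102 = 186974;  532229 + 186974 = 719203;  1643219 + 719203 = 2362422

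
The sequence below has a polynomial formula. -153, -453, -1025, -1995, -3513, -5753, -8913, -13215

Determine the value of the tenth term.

-26253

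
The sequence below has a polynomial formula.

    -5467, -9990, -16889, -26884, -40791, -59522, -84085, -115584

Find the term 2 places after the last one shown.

-204286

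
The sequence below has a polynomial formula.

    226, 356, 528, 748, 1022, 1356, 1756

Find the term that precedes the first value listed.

132

130, 172, 220, 274, 334, 400
42, 48, 54, 60, 66
6, 6, 6, 6
The third differences are constant at 6.
Work back: 42 − 6 = 36;  130 − 36 = 94;  226 − 94 = 132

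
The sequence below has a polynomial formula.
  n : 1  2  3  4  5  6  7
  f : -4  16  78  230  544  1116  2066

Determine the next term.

3538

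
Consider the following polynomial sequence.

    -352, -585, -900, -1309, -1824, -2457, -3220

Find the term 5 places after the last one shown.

-9405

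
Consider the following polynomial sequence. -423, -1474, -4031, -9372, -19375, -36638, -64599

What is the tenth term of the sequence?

Δ: -1051 , -2557 , -5341 , -10003 , -17263 , -27961
Δ²: -1506 , -2784 , -4662 , -7260 , -10698
Δ³: -1278 , -1878 , -2598 , -3438
Δ⁴: -600 , -720 , -840
Δ⁵: -120 , -120
Constant fifth difference = -120, so extend:
-840 − 120 = -960;  -3438 − 960 = -4398;  -10698 − 4398 = -15096;  -27961 − 15096 = -43057;  -64599 − 43057 = -107656
-960 − 120 = -1080;  -4398 − 1080 = -5478;  -15096 − 5478 = -20574;  -43057 − 20574 = -63631;  -107656 − 63631 = -171287
-1080 − 120 = -1200;  -5478 − 1200 = -6678;  -20574 − 6678 = -27252;  -63631 − 27252 = -90883;  -171287 − 90883 = -262170

-262170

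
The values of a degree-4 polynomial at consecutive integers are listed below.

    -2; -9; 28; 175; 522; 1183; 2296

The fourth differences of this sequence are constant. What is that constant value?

Δ: -7, 37, 147, 347, 661, 1113
Δ²: 44, 110, 200, 314, 452
Δ³: 66, 90, 114, 138
Δ⁴: 24, 24, 24

24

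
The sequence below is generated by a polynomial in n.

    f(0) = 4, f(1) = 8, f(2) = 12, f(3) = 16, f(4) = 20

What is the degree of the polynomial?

First differences: 4, 4, 4, 4
The first differences are constant, so the polynomial has degree 1.

1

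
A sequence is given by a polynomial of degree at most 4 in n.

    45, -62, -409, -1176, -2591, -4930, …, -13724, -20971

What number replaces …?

-8517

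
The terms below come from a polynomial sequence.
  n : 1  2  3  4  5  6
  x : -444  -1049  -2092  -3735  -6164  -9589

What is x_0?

-139

First differences: -605, -1043, -1643, -2429, -3425
Second differences: -438, -600, -786, -996
Third differences: -162, -186, -210
Fourth differences: -24, -24
The fourth differences are constant at -24.
Work back: -162 + 24 = -138;  -438 + 138 = -300;  -605 + 300 = -305;  -444 + 305 = -139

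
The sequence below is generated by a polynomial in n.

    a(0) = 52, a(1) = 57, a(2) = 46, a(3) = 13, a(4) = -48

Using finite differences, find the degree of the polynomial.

D1: 5, -11, -33, -61
D2: -16, -22, -28
D3: -6, -6
The third differences are constant, so the polynomial has degree 3.

3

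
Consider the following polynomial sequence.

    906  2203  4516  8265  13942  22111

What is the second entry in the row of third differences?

492

Δ: 1297, 2313, 3749, 5677, 8169
Δ²: 1016, 1436, 1928, 2492
Δ³: 420, 492, 564
Δ⁴: 72, 72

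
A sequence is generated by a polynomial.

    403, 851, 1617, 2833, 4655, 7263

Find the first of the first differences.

Δ: 448, 766, 1216, 1822, 2608
Δ²: 318, 450, 606, 786
Δ³: 132, 156, 180
Δ⁴: 24, 24

448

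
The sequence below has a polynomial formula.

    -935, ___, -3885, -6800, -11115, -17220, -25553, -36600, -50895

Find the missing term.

-2028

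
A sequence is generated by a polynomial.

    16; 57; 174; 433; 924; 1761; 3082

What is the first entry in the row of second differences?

First differences: 41, 117, 259, 491, 837, 1321
Second differences: 76, 142, 232, 346, 484
Third differences: 66, 90, 114, 138
Fourth differences: 24, 24, 24

76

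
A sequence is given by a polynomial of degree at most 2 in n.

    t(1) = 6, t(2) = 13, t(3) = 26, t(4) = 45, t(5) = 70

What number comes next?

101

7  13  19  25
6  6  6
Second differences constant at 6.
25 + 6 = 31;  70 + 31 = 101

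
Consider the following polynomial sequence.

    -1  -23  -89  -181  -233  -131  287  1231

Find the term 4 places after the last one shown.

Δ: -22 , -66 , -92 , -52 , 102 , 418 , 944
Δ²: -44 , -26 , 40 , 154 , 316 , 526
Δ³: 18 , 66 , 114 , 162 , 210
Δ⁴: 48 , 48 , 48 , 48
Fourth differences constant at 48.
210 + 48 = 258;  526 + 258 = 784;  944 + 784 = 1728;  1231 + 1728 = 2959
258 + 48 = 306;  784 + 306 = 1090;  1728 + 1090 = 2818;  2959 + 2818 = 5777
306 + 48 = 354;  1090 + 354 = 1444;  2818 + 1444 = 4262;  5777 + 4262 = 10039
354 + 48 = 402;  1444 + 402 = 1846;  4262 + 1846 = 6108;  10039 + 6108 = 16147

16147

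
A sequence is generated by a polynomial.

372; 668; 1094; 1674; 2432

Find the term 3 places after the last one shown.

296 , 426 , 580 , 758
130 , 154 , 178
24 , 24
Third differences constant at 24.
178 + 24 = 202;  758 + 202 = 960;  2432 + 960 = 3392
202 + 24 = 226;  960 + 226 = 1186;  3392 + 1186 = 4578
226 + 24 = 250;  1186 + 250 = 1436;  4578 + 1436 = 6014

6014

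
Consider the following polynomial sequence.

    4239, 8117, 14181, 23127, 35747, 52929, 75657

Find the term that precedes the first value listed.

D1: 3878, 6064, 8946, 12620, 17182, 22728
D2: 2186, 2882, 3674, 4562, 5546
D3: 696, 792, 888, 984
D4: 96, 96, 96
The fourth differences are constant at 96.
Work back: 696 − 96 = 600;  2186 − 600 = 1586;  3878 − 1586 = 2292;  4239 − 2292 = 1947

1947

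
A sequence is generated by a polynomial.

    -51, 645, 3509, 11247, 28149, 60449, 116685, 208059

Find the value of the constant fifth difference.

360

Δ: 696, 2864, 7738, 16902, 32300, 56236, 91374
Δ²: 2168, 4874, 9164, 15398, 23936, 35138
Δ³: 2706, 4290, 6234, 8538, 11202
Δ⁴: 1584, 1944, 2304, 2664
Δ⁵: 360, 360, 360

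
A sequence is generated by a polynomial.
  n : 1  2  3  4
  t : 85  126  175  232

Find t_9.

Δ: 41 , 49 , 57
Δ²: 8 , 8
Second differences constant at 8.
57 + 8 = 65;  232 + 65 = 297
65 + 8 = 73;  297 + 73 = 370
73 + 8 = 81;  370 + 81 = 451
81 + 8 = 89;  451 + 89 = 540
89 + 8 = 97;  540 + 97 = 637

637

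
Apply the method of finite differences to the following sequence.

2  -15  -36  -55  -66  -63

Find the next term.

-17, -21, -19, -11, 3
-4, 2, 8, 14
6, 6, 6
The third differences are constant (6).
14 + 6 = 20;  3 + 20 = 23;  -63 + 23 = -40

-40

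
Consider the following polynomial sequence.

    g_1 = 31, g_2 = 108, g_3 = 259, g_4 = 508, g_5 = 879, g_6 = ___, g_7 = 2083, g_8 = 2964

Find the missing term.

Using the first 5 terms:
77  151  249  371
74  98  122
24  24
Constant third difference = 24.
Extend forward: 122 + 24 = 146;  371 + 146 = 517;  879 + 517 = 1396

1396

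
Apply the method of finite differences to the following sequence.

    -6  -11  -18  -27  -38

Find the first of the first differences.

First differences: -5, -7, -9, -11
Second differences: -2, -2, -2

-5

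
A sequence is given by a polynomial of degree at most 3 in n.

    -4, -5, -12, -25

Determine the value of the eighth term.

First differences: -1 , -7 , -13
Second differences: -6 , -6
Second differences constant at -6.
-13 − 6 = -19;  -25 − 19 = -44
-19 − 6 = -25;  -44 − 25 = -69
-25 − 6 = -31;  -69 − 31 = -100
-31 − 6 = -37;  -100 − 37 = -137

-137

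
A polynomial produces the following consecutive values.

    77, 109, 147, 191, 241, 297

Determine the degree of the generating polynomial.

Δ: 32, 38, 44, 50, 56
Δ²: 6, 6, 6, 6
The second differences are constant, so the polynomial has degree 2.

2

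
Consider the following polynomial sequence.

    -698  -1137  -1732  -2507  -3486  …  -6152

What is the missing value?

Using the first 5 terms:
First differences: -439, -595, -775, -979
Second differences: -156, -180, -204
Third differences: -24, -24
Constant third difference = -24.
Extend forward: -204 − 24 = -228;  -979 − 228 = -1207;  -3486 − 1207 = -4693

-4693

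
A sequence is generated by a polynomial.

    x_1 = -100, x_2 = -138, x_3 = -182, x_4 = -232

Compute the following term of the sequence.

-288

D1: -38, -44, -50
D2: -6, -6
Constant second difference = -6, so extend:
-50 − 6 = -56;  -232 − 56 = -288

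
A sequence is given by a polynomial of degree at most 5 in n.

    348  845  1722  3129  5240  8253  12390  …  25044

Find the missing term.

17897

Using the first 7 terms:
First differences: 497, 877, 1407, 2111, 3013, 4137
Second differences: 380, 530, 704, 902, 1124
Third differences: 150, 174, 198, 222
Fourth differences: 24, 24, 24
Constant fourth difference = 24.
Extend forward: 222 + 24 = 246;  1124 + 246 = 1370;  4137 + 1370 = 5507;  12390 + 5507 = 17897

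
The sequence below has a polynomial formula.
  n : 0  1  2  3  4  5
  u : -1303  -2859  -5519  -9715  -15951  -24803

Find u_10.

-133503

First differences: -1556 , -2660 , -4196 , -6236 , -8852
Second differences: -1104 , -1536 , -2040 , -2616
Third differences: -432 , -504 , -576
Fourth differences: -72 , -72
Fourth differences constant at -72.
-576 − 72 = -648;  -2616 − 648 = -3264;  -8852 − 3264 = -12116;  -24803 − 12116 = -36919
-648 − 72 = -720;  -3264 − 720 = -3984;  -12116 − 3984 = -16100;  -36919 − 16100 = -53019
-720 − 72 = -792;  -3984 − 792 = -4776;  -16100 − 4776 = -20876;  -53019 − 20876 = -73895
-792 − 72 = -864;  -4776 − 864 = -5640;  -20876 − 5640 = -26516;  -73895 − 26516 = -100411
-864 − 72 = -936;  -5640 − 936 = -6576;  -26516 − 6576 = -33092;  -100411 − 33092 = -133503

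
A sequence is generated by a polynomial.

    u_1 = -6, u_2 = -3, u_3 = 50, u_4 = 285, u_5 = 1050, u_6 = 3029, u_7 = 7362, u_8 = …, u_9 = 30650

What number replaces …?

15765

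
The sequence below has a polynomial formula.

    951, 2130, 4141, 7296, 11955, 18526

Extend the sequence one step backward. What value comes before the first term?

340

D1: 1179, 2011, 3155, 4659, 6571
D2: 832, 1144, 1504, 1912
D3: 312, 360, 408
D4: 48, 48
The fourth differences are constant at 48.
Work back: 312 − 48 = 264;  832 − 264 = 568;  1179 − 568 = 611;  951 − 611 = 340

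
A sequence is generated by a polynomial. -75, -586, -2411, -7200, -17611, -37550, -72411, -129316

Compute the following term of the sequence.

Δ: -511, -1825, -4789, -10411, -19939, -34861, -56905
Δ²: -1314, -2964, -5622, -9528, -14922, -22044
Δ³: -1650, -2658, -3906, -5394, -7122
Δ⁴: -1008, -1248, -1488, -1728
Δ⁵: -240, -240, -240
Constant fifth difference = -240, so extend:
-1728 − 240 = -1968;  -7122 − 1968 = -9090;  -22044 − 9090 = -31134;  -56905 − 31134 = -88039;  -129316 − 88039 = -217355

-217355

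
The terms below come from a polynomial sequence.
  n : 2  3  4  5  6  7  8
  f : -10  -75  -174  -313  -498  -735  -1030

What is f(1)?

27

First differences: -65  -99  -139  -185  -237  -295
Second differences: -34  -40  -46  -52  -58
Third differences: -6  -6  -6  -6
The third differences are constant at -6.
Work back: -34 + 6 = -28;  -65 + 28 = -37;  -10 + 37 = 27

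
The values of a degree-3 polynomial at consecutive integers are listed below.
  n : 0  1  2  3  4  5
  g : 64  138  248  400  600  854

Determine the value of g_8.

2000

74, 110, 152, 200, 254
36, 42, 48, 54
6, 6, 6
Constant third difference = 6, so extend:
54 + 6 = 60;  254 + 60 = 314;  854 + 314 = 1168
60 + 6 = 66;  314 + 66 = 380;  1168 + 380 = 1548
66 + 6 = 72;  380 + 72 = 452;  1548 + 452 = 2000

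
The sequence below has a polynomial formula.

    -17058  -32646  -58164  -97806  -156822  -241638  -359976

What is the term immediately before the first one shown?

-8142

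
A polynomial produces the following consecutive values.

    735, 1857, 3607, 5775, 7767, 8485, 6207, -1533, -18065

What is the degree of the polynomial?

5

D1: 1122, 1750, 2168, 1992, 718, -2278, -7740, -16532
D2: 628, 418, -176, -1274, -2996, -5462, -8792
D3: -210, -594, -1098, -1722, -2466, -3330
D4: -384, -504, -624, -744, -864
D5: -120, -120, -120, -120
The fifth differences are constant, so the polynomial has degree 5.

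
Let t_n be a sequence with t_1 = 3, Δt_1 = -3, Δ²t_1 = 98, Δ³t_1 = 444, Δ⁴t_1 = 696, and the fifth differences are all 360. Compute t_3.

95

Build the table forward from the leading diagonal:
Δ⁵: 360  360  360
Δ⁴: 696  1056  1416
Δ³: 444  1140  2196
Δ²: 98  542  1682
Δ: -3  95  637
t: 3  0  95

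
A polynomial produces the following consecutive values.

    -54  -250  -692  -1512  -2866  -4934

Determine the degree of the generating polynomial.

4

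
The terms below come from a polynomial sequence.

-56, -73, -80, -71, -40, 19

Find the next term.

112

First differences: -17, -7, 9, 31, 59
Second differences: 10, 16, 22, 28
Third differences: 6, 6, 6
Third differences constant at 6.
28 + 6 = 34;  59 + 34 = 93;  19 + 93 = 112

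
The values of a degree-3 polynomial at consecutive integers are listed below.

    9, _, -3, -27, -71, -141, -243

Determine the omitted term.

Using the last 5 terms:
Δ: -24  -44  -70  -102
Δ²: -20  -26  -32
Δ³: -6  -6
Constant third difference = -6.
Extend backward: -20 + 6 = -14;  -24 + 14 = -10;  -3 + 10 = 7

7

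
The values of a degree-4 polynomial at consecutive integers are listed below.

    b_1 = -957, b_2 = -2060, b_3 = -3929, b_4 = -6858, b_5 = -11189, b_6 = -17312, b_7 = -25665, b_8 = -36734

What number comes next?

D1: -1103 , -1869 , -2929 , -4331 , -6123 , -8353 , -11069
D2: -766 , -1060 , -1402 , -1792 , -2230 , -2716
D3: -294 , -342 , -390 , -438 , -486
D4: -48 , -48 , -48 , -48
Fourth differences constant at -48.
-486 − 48 = -534;  -2716 − 534 = -3250;  -11069 − 3250 = -14319;  -36734 − 14319 = -51053

-51053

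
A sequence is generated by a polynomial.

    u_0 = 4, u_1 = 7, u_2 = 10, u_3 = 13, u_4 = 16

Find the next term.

D1: 3, 3, 3, 3
First differences constant at 3.
16 + 3 = 19

19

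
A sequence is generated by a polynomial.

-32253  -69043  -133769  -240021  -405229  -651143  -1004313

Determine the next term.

-1496569

Δ: -36790  -64726  -106252  -165208  -245914  -353170
Δ²: -27936  -41526  -58956  -80706  -107256
Δ³: -13590  -17430  -21750  -26550
Δ⁴: -3840  -4320  -4800
Δ⁵: -480  -480
Fifth differences constant at -480.
-4800 − 480 = -5280;  -26550 − 5280 = -31830;  -107256 − 31830 = -139086;  -353170 − 139086 = -492256;  -1004313 − 492256 = -1496569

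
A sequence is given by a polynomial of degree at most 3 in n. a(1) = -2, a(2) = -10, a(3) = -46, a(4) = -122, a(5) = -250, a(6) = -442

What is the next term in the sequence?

-710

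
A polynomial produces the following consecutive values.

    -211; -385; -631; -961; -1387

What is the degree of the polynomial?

3

Δ: -174, -246, -330, -426
Δ²: -72, -84, -96
Δ³: -12, -12
The third differences are constant, so the polynomial has degree 3.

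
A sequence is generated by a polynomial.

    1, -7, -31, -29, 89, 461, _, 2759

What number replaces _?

Using the first 6 terms:
First differences: -8  -24  2  118  372
Second differences: -16  26  116  254
Third differences: 42  90  138
Fourth differences: 48  48
Constant fourth difference = 48.
Extend forward: 138 + 48 = 186;  254 + 186 = 440;  372 + 440 = 812;  461 + 812 = 1273

1273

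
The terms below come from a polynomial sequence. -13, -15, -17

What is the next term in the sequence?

First differences: -2  -2
First differences constant at -2.
-17 − 2 = -19

-19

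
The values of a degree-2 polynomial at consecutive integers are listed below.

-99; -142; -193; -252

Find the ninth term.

-667

Δ: -43  -51  -59
Δ²: -8  -8
Constant second difference = -8, so extend:
-59 − 8 = -67;  -252 − 67 = -319
-67 − 8 = -75;  -319 − 75 = -394
-75 − 8 = -83;  -394 − 83 = -477
-83 − 8 = -91;  -477 − 91 = -568
-91 − 8 = -99;  -568 − 99 = -667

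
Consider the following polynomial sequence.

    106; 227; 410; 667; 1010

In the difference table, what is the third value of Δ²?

First differences: 121, 183, 257, 343
Second differences: 62, 74, 86
Third differences: 12, 12

86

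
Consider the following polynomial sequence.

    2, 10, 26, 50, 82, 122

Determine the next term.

170

8, 16, 24, 32, 40
8, 8, 8, 8
Second differences constant at 8.
40 + 8 = 48;  122 + 48 = 170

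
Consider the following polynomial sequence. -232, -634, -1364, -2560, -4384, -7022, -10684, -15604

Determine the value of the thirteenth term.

First differences: -402 , -730 , -1196 , -1824 , -2638 , -3662 , -4920
Second differences: -328 , -466 , -628 , -814 , -1024 , -1258
Third differences: -138 , -162 , -186 , -210 , -234
Fourth differences: -24 , -24 , -24 , -24
The fourth differences are constant (-24).
-234 − 24 = -258;  -1258 − 258 = -1516;  -4920 − 1516 = -6436;  -15604 − 6436 = -22040
-258 − 24 = -282;  -1516 − 282 = -1798;  -6436 − 1798 = -8234;  -22040 − 8234 = -30274
-282 − 24 = -306;  -1798 − 306 = -2104;  -8234 − 2104 = -10338;  -30274 − 10338 = -40612
-306 − 24 = -330;  -2104 − 330 = -2434;  -10338 − 2434 = -12772;  -40612 − 12772 = -53384
-330 − 24 = -354;  -2434 − 354 = -2788;  -12772 − 2788 = -15560;  -53384 − 15560 = -68944

-68944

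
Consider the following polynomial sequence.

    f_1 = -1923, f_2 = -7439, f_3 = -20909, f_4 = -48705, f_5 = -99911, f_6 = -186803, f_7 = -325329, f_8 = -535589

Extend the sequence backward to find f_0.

Δ: -5516, -13470, -27796, -51206, -86892, -138526, -210260
Δ²: -7954, -14326, -23410, -35686, -51634, -71734
Δ³: -6372, -9084, -12276, -15948, -20100
Δ⁴: -2712, -3192, -3672, -4152
Δ⁵: -480, -480, -480
The fifth differences are constant at -480.
Work back: -2712 + 480 = -2232;  -6372 + 2232 = -4140;  -7954 + 4140 = -3814;  -5516 + 3814 = -1702;  -1923 + 1702 = -221

-221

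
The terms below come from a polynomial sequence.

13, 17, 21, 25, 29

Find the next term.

33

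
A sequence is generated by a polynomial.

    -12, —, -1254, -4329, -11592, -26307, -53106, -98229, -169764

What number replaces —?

-231

Using the last 7 terms:
Δ: -3075  -7263  -14715  -26799  -45123  -71535
Δ²: -4188  -7452  -12084  -18324  -26412
Δ³: -3264  -4632  -6240  -8088
Δ⁴: -1368  -1608  -1848
Δ⁵: -240  -240
Constant fifth difference = -240.
Extend backward: -1368 + 240 = -1128;  -3264 + 1128 = -2136;  -4188 + 2136 = -2052;  -3075 + 2052 = -1023;  -1254 + 1023 = -231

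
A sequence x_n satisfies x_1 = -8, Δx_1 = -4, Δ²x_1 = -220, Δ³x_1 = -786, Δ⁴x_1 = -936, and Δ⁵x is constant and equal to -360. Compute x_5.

-5424

Build the table forward from the leading diagonal:
Fifth differences: -360, -360, -360, -360, -360
Fourth differences: -936, -1296, -1656, -2016, -2376
Third differences: -786, -1722, -3018, -4674, -6690
Second differences: -220, -1006, -2728, -5746, -10420
First differences: -4, -224, -1230, -3958, -9704
x: -8, -12, -236, -1466, -5424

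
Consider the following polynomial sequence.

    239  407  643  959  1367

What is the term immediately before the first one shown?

127

D1: 168  236  316  408
D2: 68  80  92
D3: 12  12
The third differences are constant at 12.
Work back: 68 − 12 = 56;  168 − 56 = 112;  239 − 112 = 127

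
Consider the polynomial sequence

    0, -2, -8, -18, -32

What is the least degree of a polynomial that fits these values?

2

Δ: -2, -6, -10, -14
Δ²: -4, -4, -4
The second differences are constant, so the polynomial has degree 2.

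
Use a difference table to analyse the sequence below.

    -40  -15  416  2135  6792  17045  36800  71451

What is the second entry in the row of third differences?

1650

First differences: 25, 431, 1719, 4657, 10253, 19755, 34651
Second differences: 406, 1288, 2938, 5596, 9502, 14896
Third differences: 882, 1650, 2658, 3906, 5394
Fourth differences: 768, 1008, 1248, 1488
Fifth differences: 240, 240, 240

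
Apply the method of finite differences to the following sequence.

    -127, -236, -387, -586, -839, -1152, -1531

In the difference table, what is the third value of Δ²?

First differences: -109, -151, -199, -253, -313, -379
Second differences: -42, -48, -54, -60, -66
Third differences: -6, -6, -6, -6

-54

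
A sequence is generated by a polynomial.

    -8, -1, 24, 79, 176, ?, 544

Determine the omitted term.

327

Using the first 5 terms:
7  25  55  97
18  30  42
12  12
Constant third difference = 12.
Extend forward: 42 + 12 = 54;  97 + 54 = 151;  176 + 151 = 327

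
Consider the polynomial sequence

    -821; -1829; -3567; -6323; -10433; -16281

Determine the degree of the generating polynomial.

D1: -1008, -1738, -2756, -4110, -5848
D2: -730, -1018, -1354, -1738
D3: -288, -336, -384
D4: -48, -48
The fourth differences are constant, so the polynomial has degree 4.

4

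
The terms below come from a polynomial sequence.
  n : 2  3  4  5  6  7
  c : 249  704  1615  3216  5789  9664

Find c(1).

Δ: 455, 911, 1601, 2573, 3875
Δ²: 456, 690, 972, 1302
Δ³: 234, 282, 330
Δ⁴: 48, 48
The fourth differences are constant at 48.
Work back: 234 − 48 = 186;  456 − 186 = 270;  455 − 270 = 185;  249 − 185 = 64

64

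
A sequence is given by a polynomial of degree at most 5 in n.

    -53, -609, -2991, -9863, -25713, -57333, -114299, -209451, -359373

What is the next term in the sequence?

First differences: -556 , -2382 , -6872 , -15850 , -31620 , -56966 , -95152 , -149922
Second differences: -1826 , -4490 , -8978 , -15770 , -25346 , -38186 , -54770
Third differences: -2664 , -4488 , -6792 , -9576 , -12840 , -16584
Fourth differences: -1824 , -2304 , -2784 , -3264 , -3744
Fifth differences: -480 , -480 , -480 , -480
Constant fifth difference = -480, so extend:
-3744 − 480 = -4224;  -16584 − 4224 = -20808;  -54770 − 20808 = -75578;  -149922 − 75578 = -225500;  -359373 − 225500 = -584873

-584873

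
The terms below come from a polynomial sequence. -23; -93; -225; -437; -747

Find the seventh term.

-70, -132, -212, -310
-62, -80, -98
-18, -18
Constant third difference = -18, so extend:
-98 − 18 = -116;  -310 − 116 = -426;  -747 − 426 = -1173
-116 − 18 = -134;  -426 − 134 = -560;  -1173 − 560 = -1733

-1733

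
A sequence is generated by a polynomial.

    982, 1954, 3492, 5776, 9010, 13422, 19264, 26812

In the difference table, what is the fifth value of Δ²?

1430

D1: 972, 1538, 2284, 3234, 4412, 5842, 7548
D2: 566, 746, 950, 1178, 1430, 1706
D3: 180, 204, 228, 252, 276
D4: 24, 24, 24, 24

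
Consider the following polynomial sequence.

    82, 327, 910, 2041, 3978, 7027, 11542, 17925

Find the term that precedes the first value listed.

First differences: 245  583  1131  1937  3049  4515  6383
Second differences: 338  548  806  1112  1466  1868
Third differences: 210  258  306  354  402
Fourth differences: 48  48  48  48
The fourth differences are constant at 48.
Work back: 210 − 48 = 162;  338 − 162 = 176;  245 − 176 = 69;  82 − 69 = 13

13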